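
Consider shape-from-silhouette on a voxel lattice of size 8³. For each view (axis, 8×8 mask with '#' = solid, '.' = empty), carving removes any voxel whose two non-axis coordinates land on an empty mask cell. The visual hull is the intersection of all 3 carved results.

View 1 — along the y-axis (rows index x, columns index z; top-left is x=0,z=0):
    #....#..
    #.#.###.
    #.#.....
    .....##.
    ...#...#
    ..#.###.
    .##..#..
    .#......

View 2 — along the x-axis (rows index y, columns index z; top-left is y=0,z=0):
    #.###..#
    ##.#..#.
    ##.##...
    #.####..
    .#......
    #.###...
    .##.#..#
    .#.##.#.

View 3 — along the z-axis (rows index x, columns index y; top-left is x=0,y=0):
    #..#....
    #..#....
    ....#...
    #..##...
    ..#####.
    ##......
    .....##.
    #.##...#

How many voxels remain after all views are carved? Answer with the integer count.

full grid |V| = 512
after view 1 [y-axis, 21 of 64 cells solid] → remaining = 168
after view 2 [x-axis, 31 of 64 cells solid] → remaining = 72
after view 3 [z-axis, 21 of 64 cells solid] → remaining = 23

voxel count = 23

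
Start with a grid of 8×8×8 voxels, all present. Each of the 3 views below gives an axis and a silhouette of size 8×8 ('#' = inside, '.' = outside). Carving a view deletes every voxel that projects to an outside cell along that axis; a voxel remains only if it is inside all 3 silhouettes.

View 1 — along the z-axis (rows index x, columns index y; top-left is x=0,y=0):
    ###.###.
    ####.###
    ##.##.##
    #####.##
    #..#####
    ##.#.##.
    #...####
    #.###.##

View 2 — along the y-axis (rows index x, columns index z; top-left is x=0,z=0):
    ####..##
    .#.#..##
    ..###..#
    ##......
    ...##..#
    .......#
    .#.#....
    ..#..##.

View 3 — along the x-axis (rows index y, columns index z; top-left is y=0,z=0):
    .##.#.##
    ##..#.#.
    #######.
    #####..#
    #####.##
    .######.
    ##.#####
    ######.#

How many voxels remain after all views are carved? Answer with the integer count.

initial block: 8^3 = 512
  1. axis=2 (XY plane), |mask|=48  ⇒  voxels=384
  2. axis=1 (XZ plane), |mask|=25  ⇒  voxels=153
  3. axis=0 (YZ plane), |mask|=49  ⇒  voxels=120

|visual hull| = 120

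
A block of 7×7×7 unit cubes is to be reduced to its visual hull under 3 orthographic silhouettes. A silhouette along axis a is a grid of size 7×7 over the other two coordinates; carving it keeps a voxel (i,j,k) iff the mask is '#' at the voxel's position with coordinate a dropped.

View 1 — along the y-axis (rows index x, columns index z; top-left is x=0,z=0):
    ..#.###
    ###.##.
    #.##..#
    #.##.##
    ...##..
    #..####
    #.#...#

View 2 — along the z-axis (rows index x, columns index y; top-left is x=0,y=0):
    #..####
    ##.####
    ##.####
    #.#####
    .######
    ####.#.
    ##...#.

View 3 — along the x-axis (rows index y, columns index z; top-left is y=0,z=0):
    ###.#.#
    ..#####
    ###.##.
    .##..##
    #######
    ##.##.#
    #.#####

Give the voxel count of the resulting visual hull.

full grid |V| = 343
step 1: project along y, AND mask (28/49) → |grid| = 196
step 2: project along z, AND mask (37/49) → |grid| = 150
step 3: project along x, AND mask (37/49) → |grid| = 111

voxel count = 111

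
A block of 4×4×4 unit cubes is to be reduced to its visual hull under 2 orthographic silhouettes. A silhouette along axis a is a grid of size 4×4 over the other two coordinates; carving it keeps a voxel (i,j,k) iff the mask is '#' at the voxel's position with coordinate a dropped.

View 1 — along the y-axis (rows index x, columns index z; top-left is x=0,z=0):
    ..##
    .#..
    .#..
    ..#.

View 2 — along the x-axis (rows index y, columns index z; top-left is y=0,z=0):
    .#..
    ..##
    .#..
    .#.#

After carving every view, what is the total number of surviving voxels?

|visual hull| = 10

initial block: 4^3 = 64
V1 y: intersect with XZ mask (5 set) -- 20 left
V2 x: intersect with YZ mask (6 set) -- 10 left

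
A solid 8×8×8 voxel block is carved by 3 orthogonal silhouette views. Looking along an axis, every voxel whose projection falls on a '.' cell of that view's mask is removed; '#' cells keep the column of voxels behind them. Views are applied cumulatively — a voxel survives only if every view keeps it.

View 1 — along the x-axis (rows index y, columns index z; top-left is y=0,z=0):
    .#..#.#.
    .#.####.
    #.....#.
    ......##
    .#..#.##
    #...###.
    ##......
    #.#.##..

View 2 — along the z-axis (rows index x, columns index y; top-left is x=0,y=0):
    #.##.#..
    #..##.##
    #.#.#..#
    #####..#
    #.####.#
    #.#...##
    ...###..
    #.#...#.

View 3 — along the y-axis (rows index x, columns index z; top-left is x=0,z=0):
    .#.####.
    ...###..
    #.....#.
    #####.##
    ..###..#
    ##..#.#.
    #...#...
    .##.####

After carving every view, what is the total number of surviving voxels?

before carving: 512 voxels (8×8×8)
V1 x: intersect with YZ mask (26 set) -- 208 left
V2 z: intersect with XY mask (35 set) -- 106 left
V3 y: intersect with XZ mask (33 set) -- 59 left

|visual hull| = 59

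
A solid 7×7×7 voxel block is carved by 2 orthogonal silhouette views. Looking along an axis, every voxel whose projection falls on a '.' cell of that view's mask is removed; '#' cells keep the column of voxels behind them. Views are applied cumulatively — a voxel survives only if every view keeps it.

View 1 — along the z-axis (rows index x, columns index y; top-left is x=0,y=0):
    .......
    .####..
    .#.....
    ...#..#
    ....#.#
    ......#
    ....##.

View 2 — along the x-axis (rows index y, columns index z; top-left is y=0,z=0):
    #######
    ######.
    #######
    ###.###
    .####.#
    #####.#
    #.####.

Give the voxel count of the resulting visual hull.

remaining voxels: 67

full grid |V| = 343
carve view 1 (along z, XY-mask fill 12/49): 84 voxels remain
carve view 2 (along x, YZ-mask fill 42/49): 67 voxels remain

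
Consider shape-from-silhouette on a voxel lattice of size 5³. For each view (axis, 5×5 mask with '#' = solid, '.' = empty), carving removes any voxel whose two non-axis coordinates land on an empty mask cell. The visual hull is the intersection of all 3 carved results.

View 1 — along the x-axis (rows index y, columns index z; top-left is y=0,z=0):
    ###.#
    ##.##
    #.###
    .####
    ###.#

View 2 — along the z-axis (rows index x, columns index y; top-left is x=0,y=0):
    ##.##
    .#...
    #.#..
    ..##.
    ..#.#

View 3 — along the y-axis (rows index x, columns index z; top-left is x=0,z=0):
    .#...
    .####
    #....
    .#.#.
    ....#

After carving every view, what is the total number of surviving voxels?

14 voxels

start: 5×5×5 = 125 voxels
carve view 1 (along x, YZ-mask fill 20/25): 100 voxels remain
carve view 2 (along z, XY-mask fill 11/25): 44 voxels remain
carve view 3 (along y, XZ-mask fill 9/25): 14 voxels remain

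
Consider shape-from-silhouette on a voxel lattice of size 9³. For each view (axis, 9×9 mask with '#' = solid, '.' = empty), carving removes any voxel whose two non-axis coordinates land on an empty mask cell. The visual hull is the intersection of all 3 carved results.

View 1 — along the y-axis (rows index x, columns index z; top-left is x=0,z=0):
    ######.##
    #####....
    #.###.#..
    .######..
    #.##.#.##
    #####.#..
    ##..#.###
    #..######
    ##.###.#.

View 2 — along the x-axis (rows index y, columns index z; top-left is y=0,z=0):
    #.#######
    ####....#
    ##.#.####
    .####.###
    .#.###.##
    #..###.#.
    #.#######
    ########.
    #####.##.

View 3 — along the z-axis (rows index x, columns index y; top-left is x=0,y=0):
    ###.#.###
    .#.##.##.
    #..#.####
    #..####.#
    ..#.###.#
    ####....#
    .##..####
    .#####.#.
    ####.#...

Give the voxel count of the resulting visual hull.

remaining voxels: 243

start: 9×9×9 = 729 voxels
  1. axis=1 (XZ plane), |mask|=55  ⇒  voxels=495
  2. axis=0 (YZ plane), |mask|=61  ⇒  voxels=380
  3. axis=2 (XY plane), |mask|=51  ⇒  voxels=243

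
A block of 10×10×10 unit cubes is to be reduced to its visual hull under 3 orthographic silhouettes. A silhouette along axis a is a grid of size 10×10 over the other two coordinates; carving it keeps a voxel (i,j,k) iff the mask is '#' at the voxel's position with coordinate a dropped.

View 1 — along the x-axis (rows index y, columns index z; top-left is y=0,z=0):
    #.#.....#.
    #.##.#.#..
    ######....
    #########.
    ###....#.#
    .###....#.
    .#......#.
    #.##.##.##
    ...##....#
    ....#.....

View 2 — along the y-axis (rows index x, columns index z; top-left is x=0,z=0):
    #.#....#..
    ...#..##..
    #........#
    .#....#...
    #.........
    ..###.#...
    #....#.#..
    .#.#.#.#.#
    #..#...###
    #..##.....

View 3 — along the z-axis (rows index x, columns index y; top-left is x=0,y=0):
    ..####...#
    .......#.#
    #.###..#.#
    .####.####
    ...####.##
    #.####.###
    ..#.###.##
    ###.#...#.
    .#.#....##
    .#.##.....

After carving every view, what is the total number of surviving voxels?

|visual hull| = 73

initial block: 10^3 = 1000
  1. axis=0 (YZ plane), |mask|=45  ⇒  voxels=450
  2. axis=1 (XZ plane), |mask|=31  ⇒  voxels=141
  3. axis=2 (XY plane), |mask|=53  ⇒  voxels=73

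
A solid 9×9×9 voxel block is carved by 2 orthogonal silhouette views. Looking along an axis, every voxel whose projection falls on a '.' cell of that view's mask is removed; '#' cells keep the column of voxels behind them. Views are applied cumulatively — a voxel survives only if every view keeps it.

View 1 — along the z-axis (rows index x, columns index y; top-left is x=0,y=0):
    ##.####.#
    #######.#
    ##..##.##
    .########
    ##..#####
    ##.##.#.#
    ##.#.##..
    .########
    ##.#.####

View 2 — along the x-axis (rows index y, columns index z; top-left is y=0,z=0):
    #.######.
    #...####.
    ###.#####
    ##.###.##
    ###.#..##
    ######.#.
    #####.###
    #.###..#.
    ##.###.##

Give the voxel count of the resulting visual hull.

voxel count = 410

full grid |V| = 729
  1. axis=2 (XY plane), |mask|=62  ⇒  voxels=558
  2. axis=0 (YZ plane), |mask|=60  ⇒  voxels=410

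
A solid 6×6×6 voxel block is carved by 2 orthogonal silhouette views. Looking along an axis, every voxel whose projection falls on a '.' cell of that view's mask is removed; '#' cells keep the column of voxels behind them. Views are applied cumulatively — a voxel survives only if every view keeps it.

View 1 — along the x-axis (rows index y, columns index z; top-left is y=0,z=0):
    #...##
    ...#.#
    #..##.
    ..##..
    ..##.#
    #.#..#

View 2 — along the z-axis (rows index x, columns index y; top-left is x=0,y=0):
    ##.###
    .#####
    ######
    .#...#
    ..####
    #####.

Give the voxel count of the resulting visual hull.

|visual hull| = 71

before carving: 216 voxels (6×6×6)
  1. axis=0 (YZ plane), |mask|=16  ⇒  voxels=96
  2. axis=2 (XY plane), |mask|=27  ⇒  voxels=71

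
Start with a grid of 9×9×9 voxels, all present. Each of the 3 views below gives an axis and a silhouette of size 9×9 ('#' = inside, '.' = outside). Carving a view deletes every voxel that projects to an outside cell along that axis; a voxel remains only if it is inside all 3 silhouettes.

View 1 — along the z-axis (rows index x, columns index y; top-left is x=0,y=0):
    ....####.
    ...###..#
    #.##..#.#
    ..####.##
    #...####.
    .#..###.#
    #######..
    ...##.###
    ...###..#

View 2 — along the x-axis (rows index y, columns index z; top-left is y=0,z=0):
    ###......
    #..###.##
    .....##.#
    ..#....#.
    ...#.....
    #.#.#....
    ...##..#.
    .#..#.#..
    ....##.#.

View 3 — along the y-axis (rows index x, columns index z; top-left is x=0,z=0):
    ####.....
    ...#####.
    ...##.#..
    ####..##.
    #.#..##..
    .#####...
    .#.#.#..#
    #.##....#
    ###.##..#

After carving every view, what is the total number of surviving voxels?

start: 9×9×9 = 729 voxels
carve view 1 (along z, XY-mask fill 45/81): 405 voxels remain
carve view 2 (along x, YZ-mask fill 27/81): 119 voxels remain
carve view 3 (along y, XZ-mask fill 41/81): 56 voxels remain

voxel count = 56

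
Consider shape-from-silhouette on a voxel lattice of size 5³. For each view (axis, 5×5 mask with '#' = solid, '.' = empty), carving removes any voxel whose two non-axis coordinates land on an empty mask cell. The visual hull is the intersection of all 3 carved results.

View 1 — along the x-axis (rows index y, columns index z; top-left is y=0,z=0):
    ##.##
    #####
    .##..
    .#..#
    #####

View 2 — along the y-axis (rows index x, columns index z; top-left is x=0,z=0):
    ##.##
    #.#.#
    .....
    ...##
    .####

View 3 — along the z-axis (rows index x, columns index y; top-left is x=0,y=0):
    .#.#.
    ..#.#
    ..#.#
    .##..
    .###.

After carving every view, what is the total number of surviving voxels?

20 voxels

before carving: 125 voxels (5×5×5)
  1. axis=0 (YZ plane), |mask|=18  ⇒  voxels=90
  2. axis=1 (XZ plane), |mask|=13  ⇒  voxels=47
  3. axis=2 (XY plane), |mask|=11  ⇒  voxels=20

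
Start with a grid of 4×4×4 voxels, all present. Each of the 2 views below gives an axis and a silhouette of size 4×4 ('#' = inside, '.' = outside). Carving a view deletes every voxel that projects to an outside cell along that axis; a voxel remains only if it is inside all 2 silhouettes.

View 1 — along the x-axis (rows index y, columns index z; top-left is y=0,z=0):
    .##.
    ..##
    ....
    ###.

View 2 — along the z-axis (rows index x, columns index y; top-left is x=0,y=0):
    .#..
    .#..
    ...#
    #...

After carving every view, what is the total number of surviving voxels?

voxel count = 9

start: 4×4×4 = 64 voxels
after view 1 [x-axis, 7 of 16 cells solid] → remaining = 28
after view 2 [z-axis, 4 of 16 cells solid] → remaining = 9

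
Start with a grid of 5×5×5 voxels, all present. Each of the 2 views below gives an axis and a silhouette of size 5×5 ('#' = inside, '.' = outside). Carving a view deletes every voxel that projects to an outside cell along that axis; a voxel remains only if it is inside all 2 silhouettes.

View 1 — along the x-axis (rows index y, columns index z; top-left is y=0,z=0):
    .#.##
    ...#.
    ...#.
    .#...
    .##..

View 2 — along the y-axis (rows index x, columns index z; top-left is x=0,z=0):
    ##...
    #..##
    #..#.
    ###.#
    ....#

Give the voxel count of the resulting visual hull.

initial block: 5^3 = 125
  1. axis=0 (YZ plane), |mask|=8  ⇒  voxels=40
  2. axis=1 (XZ plane), |mask|=12  ⇒  voxels=16

|visual hull| = 16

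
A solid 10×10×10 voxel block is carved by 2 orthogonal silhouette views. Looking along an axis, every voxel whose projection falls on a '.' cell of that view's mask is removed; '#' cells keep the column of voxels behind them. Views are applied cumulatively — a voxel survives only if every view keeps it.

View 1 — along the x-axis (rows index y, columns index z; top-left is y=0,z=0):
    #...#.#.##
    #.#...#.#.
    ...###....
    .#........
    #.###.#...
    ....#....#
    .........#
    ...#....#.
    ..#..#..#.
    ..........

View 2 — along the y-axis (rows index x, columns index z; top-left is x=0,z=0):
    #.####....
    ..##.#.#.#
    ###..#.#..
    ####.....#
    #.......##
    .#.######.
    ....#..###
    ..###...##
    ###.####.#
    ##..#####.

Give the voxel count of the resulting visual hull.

before carving: 1000 voxels (10×10×10)
[1] x-view keeps 26 columns → grid now 260
[2] y-view keeps 54 columns → grid now 139

|visual hull| = 139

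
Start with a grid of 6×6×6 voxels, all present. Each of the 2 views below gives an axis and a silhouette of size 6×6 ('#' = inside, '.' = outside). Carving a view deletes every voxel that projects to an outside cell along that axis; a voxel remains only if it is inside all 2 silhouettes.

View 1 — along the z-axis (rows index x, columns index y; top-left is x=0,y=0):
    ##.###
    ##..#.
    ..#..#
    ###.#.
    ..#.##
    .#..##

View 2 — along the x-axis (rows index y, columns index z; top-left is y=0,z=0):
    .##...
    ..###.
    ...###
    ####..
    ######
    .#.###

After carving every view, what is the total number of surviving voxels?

voxel count = 77

initial block: 6^3 = 216
after view 1 [z-axis, 20 of 36 cells solid] → remaining = 120
after view 2 [x-axis, 22 of 36 cells solid] → remaining = 77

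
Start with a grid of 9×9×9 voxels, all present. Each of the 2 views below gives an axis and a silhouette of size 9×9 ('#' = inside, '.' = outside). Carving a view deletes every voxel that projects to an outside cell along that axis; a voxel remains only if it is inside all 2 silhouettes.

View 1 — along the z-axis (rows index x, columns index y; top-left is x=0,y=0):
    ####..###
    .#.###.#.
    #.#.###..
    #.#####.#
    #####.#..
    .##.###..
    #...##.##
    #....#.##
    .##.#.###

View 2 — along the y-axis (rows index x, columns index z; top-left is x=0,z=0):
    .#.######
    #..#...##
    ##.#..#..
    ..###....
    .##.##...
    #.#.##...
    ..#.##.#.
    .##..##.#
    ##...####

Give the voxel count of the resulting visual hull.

|visual hull| = 230

before carving: 729 voxels (9×9×9)
[1] z-view keeps 50 columns → grid now 450
[2] y-view keeps 41 columns → grid now 230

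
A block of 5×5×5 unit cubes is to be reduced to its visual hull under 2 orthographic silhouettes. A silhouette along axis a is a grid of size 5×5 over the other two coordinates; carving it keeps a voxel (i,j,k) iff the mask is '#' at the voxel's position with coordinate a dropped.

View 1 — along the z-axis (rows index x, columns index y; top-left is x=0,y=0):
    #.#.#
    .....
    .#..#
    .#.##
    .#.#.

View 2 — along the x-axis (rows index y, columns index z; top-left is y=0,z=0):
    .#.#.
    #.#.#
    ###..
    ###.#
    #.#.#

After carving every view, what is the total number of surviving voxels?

initial block: 5^3 = 125
step 1: project along z, AND mask (10/25) → |grid| = 50
step 2: project along x, AND mask (15/25) → |grid| = 31

31 voxels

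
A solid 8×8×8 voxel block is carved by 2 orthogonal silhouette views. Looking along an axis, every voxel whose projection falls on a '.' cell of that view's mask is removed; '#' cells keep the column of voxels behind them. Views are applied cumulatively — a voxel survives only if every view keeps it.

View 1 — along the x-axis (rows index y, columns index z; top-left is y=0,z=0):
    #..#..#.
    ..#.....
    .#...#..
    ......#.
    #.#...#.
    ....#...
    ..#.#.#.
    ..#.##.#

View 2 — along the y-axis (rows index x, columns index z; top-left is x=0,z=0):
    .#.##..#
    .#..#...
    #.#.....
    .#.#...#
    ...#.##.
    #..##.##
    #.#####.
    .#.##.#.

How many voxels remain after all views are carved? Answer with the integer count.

|visual hull| = 62

initial block: 8^3 = 512
  1. axis=0 (YZ plane), |mask|=18  ⇒  voxels=144
  2. axis=1 (XZ plane), |mask|=29  ⇒  voxels=62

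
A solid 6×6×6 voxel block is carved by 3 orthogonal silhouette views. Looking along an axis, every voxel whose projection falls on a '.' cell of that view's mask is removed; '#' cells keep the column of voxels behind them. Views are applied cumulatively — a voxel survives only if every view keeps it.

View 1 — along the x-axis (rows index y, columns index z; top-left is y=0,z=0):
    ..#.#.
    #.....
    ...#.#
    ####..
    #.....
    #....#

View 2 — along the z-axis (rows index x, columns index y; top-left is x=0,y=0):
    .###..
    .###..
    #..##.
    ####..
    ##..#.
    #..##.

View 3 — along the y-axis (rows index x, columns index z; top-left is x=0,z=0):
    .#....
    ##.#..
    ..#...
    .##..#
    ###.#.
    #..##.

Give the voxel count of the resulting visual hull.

full grid |V| = 216
step 1: project along x, AND mask (12/36) → |grid| = 72
step 2: project along z, AND mask (19/36) → |grid| = 41
step 3: project along y, AND mask (15/36) → |grid| = 20

|visual hull| = 20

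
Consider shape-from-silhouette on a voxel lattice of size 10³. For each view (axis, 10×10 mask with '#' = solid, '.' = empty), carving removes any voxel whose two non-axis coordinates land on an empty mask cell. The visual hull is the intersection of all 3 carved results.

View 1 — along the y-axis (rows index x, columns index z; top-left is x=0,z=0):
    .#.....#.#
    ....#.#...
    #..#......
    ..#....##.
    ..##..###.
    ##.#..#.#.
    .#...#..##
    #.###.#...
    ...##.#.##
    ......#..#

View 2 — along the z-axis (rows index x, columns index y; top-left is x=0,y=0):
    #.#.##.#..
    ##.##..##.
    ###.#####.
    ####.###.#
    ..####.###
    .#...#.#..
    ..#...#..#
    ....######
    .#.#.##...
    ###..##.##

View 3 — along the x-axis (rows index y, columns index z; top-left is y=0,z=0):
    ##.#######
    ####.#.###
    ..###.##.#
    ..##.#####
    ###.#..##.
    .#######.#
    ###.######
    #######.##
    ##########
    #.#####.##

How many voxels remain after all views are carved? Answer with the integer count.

start: 10×10×10 = 1000 voxels
V1 y: intersect with XZ mask (36 set) -- 360 left
V2 z: intersect with XY mask (57 set) -- 193 left
V3 x: intersect with YZ mask (80 set) -- 154 left

remaining voxels: 154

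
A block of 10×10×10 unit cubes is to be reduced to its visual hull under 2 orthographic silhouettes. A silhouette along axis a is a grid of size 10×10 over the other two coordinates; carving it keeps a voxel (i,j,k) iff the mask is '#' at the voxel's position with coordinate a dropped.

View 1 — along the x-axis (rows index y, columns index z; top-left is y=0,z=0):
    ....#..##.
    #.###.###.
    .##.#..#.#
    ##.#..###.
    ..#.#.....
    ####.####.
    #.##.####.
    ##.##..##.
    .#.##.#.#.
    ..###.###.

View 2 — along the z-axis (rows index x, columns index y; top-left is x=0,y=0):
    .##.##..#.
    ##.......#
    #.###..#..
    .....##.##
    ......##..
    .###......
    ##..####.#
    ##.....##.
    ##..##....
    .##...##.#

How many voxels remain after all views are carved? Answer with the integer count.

before carving: 1000 voxels (10×10×10)
carve view 1 (along x, YZ-mask fill 55/100): 550 voxels remain
carve view 2 (along z, XY-mask fill 42/100): 233 voxels remain

voxel count = 233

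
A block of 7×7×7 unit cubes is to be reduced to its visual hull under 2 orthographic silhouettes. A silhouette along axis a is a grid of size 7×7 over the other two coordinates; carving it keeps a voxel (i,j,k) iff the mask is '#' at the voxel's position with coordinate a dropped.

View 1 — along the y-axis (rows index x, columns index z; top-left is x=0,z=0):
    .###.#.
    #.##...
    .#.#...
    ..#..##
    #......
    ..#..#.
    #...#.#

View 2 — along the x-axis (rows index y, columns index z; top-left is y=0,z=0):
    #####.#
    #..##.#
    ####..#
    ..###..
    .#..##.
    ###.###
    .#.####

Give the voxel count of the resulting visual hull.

before carving: 343 voxels (7×7×7)
carve view 1 (along y, XZ-mask fill 18/49): 126 voxels remain
carve view 2 (along x, YZ-mask fill 32/49): 78 voxels remain

remaining voxels: 78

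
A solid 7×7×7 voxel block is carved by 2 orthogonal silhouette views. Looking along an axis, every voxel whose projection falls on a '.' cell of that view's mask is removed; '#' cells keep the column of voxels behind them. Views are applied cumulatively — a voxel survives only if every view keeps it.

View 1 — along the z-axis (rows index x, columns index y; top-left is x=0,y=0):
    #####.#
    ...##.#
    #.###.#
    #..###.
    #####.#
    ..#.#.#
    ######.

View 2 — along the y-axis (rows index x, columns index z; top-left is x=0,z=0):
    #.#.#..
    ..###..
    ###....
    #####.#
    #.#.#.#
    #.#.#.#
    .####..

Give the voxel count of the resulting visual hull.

126 voxels

start: 7×7×7 = 343 voxels
after view 1 [z-axis, 33 of 49 cells solid] → remaining = 231
after view 2 [y-axis, 27 of 49 cells solid] → remaining = 126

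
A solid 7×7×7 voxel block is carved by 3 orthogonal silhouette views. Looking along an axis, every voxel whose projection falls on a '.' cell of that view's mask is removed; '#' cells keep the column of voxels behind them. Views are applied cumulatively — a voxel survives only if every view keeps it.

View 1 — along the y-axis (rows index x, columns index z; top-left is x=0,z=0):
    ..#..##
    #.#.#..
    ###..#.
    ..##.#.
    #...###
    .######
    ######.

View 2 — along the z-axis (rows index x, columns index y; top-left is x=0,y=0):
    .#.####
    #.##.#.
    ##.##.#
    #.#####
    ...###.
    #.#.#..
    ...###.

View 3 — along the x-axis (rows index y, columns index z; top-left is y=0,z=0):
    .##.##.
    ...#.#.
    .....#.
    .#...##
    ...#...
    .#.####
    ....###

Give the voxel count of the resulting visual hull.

before carving: 343 voxels (7×7×7)
  1. axis=1 (XZ plane), |mask|=29  ⇒  voxels=203
  2. axis=2 (XY plane), |mask|=29  ⇒  voxels=113
  3. axis=0 (YZ plane), |mask|=19  ⇒  voxels=43

remaining voxels: 43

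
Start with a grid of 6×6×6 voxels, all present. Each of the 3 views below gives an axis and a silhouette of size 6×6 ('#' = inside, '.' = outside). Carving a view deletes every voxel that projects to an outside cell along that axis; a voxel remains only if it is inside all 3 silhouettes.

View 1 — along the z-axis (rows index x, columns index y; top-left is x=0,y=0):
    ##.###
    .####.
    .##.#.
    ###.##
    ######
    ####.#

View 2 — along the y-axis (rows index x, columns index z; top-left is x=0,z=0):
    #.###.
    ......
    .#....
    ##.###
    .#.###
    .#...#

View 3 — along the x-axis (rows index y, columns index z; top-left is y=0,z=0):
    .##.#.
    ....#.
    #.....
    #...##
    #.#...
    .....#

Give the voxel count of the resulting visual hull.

full grid |V| = 216
V1 z: intersect with XY mask (28 set) -- 168 left
V2 y: intersect with XZ mask (16 set) -- 82 left
V3 x: intersect with YZ mask (11 set) -- 22 left

remaining voxels: 22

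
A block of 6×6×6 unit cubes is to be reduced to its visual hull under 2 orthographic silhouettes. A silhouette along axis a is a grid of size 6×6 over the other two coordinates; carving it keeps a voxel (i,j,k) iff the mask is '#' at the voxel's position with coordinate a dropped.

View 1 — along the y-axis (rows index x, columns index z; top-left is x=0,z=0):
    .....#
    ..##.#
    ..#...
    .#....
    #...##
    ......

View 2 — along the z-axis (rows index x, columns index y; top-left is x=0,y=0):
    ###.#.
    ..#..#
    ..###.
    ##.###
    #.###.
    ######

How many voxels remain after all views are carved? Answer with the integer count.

initial block: 6^3 = 216
carve view 1 (along y, XZ-mask fill 9/36): 54 voxels remain
carve view 2 (along z, XY-mask fill 24/36): 30 voxels remain

voxel count = 30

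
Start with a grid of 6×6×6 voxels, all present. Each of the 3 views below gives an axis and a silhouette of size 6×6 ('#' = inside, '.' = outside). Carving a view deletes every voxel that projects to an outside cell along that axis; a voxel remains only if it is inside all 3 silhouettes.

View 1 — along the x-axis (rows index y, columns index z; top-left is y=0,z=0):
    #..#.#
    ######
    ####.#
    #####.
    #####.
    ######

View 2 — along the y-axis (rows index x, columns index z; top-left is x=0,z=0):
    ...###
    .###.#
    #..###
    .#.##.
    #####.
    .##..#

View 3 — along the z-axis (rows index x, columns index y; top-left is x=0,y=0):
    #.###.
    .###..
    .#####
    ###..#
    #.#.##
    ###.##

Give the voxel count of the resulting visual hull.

start: 6×6×6 = 216 voxels
  1. axis=0 (YZ plane), |mask|=30  ⇒  voxels=180
  2. axis=1 (XZ plane), |mask|=22  ⇒  voxels=109
  3. axis=2 (XY plane), |mask|=25  ⇒  voxels=73

73 voxels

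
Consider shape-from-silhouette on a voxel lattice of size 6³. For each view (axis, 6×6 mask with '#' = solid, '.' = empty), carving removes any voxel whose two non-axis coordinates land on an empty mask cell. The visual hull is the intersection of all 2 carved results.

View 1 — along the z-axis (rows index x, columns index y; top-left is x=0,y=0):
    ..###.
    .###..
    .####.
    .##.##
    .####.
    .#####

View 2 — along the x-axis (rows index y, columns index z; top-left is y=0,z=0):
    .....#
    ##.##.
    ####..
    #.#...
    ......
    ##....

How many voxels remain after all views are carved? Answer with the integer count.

58 voxels

initial block: 6^3 = 216
step 1: project along z, AND mask (23/36) → |grid| = 138
step 2: project along x, AND mask (13/36) → |grid| = 58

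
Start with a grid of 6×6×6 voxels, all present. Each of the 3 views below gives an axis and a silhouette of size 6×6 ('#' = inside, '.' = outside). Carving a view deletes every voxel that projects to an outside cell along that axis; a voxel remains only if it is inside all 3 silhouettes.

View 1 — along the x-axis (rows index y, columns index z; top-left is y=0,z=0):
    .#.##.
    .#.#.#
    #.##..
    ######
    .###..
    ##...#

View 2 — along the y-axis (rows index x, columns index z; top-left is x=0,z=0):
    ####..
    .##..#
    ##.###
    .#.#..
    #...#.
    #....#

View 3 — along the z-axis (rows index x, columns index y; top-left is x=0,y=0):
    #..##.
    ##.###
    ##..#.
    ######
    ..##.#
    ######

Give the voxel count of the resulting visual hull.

voxel count = 47

start: 6×6×6 = 216 voxels
[1] x-view keeps 21 columns → grid now 126
[2] y-view keeps 18 columns → grid now 66
[3] z-view keeps 26 columns → grid now 47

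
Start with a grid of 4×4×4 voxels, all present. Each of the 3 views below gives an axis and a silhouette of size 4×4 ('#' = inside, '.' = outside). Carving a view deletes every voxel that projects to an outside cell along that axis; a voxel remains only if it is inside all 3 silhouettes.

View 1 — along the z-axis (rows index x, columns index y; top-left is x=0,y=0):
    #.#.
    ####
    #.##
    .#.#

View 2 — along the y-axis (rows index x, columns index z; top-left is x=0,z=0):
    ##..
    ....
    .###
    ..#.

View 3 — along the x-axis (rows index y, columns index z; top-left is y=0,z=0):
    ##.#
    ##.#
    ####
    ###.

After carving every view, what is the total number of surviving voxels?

voxel count = 12

initial block: 4^3 = 64
carve view 1 (along z, XY-mask fill 11/16): 44 voxels remain
carve view 2 (along y, XZ-mask fill 6/16): 15 voxels remain
carve view 3 (along x, YZ-mask fill 13/16): 12 voxels remain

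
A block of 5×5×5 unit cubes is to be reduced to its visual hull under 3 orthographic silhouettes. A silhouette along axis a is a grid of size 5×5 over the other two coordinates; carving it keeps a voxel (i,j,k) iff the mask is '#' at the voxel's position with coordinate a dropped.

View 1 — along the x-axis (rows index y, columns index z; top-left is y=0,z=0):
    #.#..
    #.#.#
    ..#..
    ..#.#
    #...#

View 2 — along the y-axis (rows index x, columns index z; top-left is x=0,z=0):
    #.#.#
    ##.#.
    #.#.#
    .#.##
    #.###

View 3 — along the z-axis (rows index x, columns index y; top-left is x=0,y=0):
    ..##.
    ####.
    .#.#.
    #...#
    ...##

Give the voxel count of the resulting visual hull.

|visual hull| = 15

start: 5×5×5 = 125 voxels
after view 1 [x-axis, 10 of 25 cells solid] → remaining = 50
after view 2 [y-axis, 16 of 25 cells solid] → remaining = 36
after view 3 [z-axis, 12 of 25 cells solid] → remaining = 15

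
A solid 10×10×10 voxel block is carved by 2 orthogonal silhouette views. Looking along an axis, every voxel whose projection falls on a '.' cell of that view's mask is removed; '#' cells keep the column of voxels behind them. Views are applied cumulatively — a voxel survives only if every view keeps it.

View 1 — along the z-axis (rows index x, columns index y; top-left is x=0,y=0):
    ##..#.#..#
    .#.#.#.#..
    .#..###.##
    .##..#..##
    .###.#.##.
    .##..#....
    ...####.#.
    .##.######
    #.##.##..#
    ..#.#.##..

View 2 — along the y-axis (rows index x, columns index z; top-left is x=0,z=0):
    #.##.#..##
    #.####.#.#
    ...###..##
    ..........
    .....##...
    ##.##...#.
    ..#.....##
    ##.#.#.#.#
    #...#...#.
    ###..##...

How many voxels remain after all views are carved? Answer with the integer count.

start: 10×10×10 = 1000 voxels
[1] z-view keeps 52 columns → grid now 520
[2] y-view keeps 42 columns → grid now 216

voxel count = 216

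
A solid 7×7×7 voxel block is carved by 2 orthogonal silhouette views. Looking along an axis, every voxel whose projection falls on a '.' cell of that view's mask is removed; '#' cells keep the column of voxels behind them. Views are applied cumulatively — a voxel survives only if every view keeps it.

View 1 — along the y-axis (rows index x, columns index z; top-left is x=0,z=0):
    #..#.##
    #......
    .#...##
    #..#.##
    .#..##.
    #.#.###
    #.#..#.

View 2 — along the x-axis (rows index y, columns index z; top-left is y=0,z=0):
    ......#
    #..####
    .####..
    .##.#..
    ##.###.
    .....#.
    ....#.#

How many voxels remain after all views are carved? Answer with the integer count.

start: 7×7×7 = 343 voxels
carve view 1 (along y, XZ-mask fill 23/49): 161 voxels remain
carve view 2 (along x, YZ-mask fill 21/49): 66 voxels remain

|visual hull| = 66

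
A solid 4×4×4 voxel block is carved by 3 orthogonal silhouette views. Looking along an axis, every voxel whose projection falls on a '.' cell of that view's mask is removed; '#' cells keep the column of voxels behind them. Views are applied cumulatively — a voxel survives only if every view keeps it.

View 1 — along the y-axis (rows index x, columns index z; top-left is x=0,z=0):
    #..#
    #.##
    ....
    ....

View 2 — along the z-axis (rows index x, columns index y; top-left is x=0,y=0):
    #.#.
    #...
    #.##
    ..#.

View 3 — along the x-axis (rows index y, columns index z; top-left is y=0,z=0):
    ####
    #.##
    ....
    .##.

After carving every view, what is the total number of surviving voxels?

remaining voxels: 5

before carving: 64 voxels (4×4×4)
after view 1 [y-axis, 5 of 16 cells solid] → remaining = 20
after view 2 [z-axis, 7 of 16 cells solid] → remaining = 7
after view 3 [x-axis, 9 of 16 cells solid] → remaining = 5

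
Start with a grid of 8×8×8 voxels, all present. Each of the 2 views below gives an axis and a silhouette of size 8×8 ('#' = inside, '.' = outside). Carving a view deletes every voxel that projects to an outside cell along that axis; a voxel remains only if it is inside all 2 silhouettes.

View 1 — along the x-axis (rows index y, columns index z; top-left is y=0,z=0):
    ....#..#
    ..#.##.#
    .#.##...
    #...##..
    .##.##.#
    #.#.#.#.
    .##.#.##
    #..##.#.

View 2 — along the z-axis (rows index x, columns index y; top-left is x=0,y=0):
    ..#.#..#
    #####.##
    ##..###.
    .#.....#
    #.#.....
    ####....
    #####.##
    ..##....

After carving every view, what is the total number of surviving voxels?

initial block: 8^3 = 512
[1] x-view keeps 30 columns → grid now 240
[2] z-view keeps 32 columns → grid now 115

remaining voxels: 115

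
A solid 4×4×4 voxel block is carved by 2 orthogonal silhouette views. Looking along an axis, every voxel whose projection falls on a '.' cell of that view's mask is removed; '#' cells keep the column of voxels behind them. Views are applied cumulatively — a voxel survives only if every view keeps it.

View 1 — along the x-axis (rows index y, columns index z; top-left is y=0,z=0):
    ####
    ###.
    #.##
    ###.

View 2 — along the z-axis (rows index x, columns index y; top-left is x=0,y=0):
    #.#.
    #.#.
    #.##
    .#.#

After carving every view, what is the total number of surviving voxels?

30 voxels

full grid |V| = 64
[1] x-view keeps 13 columns → grid now 52
[2] z-view keeps 9 columns → grid now 30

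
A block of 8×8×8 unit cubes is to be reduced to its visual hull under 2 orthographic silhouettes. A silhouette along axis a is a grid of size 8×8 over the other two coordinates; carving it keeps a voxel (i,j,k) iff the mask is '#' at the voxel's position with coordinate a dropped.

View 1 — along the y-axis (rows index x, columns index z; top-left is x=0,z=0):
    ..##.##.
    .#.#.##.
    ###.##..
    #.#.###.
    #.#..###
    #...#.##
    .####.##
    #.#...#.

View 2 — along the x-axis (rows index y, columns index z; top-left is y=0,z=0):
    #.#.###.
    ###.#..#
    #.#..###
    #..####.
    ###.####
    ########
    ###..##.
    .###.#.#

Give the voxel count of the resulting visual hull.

full grid |V| = 512
step 1: project along y, AND mask (36/64) → |grid| = 288
step 2: project along x, AND mask (45/64) → |grid| = 213

remaining voxels: 213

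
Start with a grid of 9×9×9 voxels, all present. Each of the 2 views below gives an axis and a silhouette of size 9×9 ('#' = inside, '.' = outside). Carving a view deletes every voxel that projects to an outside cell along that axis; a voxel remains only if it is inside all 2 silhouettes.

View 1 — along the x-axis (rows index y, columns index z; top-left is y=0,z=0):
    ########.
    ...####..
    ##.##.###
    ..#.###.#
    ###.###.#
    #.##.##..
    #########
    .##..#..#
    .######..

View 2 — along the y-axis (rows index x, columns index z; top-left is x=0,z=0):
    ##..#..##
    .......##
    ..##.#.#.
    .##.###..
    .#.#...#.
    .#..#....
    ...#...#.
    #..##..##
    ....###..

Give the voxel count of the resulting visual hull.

initial block: 9^3 = 729
[1] x-view keeps 55 columns → grid now 495
[2] y-view keeps 31 columns → grid now 180

remaining voxels: 180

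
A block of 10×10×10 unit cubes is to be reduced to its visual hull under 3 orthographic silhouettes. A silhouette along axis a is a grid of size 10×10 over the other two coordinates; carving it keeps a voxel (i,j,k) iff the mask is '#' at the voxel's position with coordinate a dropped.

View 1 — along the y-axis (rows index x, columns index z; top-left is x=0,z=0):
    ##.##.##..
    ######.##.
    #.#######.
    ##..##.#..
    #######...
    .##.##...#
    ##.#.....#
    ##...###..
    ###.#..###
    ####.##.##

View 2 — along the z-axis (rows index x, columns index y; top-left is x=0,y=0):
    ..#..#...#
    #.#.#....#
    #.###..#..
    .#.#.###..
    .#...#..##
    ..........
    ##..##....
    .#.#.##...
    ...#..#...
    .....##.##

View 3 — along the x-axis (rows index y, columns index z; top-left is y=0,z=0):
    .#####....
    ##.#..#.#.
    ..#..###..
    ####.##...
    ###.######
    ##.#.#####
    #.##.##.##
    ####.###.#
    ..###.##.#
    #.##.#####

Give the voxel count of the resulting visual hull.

initial block: 10^3 = 1000
after view 1 [y-axis, 63 of 100 cells solid] → remaining = 630
after view 2 [z-axis, 35 of 100 cells solid] → remaining = 225
after view 3 [x-axis, 66 of 100 cells solid] → remaining = 150

|visual hull| = 150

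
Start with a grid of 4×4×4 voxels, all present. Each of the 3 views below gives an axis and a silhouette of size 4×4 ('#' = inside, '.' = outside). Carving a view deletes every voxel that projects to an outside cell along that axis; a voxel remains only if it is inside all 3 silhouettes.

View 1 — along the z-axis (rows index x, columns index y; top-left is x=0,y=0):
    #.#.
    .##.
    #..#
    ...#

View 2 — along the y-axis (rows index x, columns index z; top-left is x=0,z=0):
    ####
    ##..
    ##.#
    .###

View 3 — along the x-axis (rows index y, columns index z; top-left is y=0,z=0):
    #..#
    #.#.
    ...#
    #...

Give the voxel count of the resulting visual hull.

remaining voxels: 7

start: 4×4×4 = 64 voxels
[1] z-view keeps 7 columns → grid now 28
[2] y-view keeps 12 columns → grid now 21
[3] x-view keeps 6 columns → grid now 7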